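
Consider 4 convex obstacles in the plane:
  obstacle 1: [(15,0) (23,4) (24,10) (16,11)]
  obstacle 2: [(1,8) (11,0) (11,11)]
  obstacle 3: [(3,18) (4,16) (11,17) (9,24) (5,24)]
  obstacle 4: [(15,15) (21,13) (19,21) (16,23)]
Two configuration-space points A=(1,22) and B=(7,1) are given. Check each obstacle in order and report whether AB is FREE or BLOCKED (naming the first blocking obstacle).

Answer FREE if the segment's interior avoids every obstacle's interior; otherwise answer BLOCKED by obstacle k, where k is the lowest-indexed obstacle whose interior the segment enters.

Obstacle 1 [(15,0) (23,4) (24,10) (16,11)]:
  edge (15,0)–(23,4): clear
  edge (23,4)–(24,10): clear
  edge (24,10)–(16,11): clear
  edge (16,11)–(15,0): clear
  midpoint (4,23/2) outside
  → clear
Obstacle 2 [(1,8) (11,0) (11,11)]:
  edge (1,8)–(11,0): crosses AB
  edge (11,0)–(11,11): clear
  edge (11,11)–(1,8): crosses AB
  → BLOCKED
Obstacle 3 [(3,18) (4,16) (11,17) (9,24) (5,24)]:
  edge (3,18)–(4,16): clear
  edge (4,16)–(11,17): clear
  edge (11,17)–(9,24): clear
  edge (9,24)–(5,24): clear
  edge (5,24)–(3,18): clear
  midpoint (4,23/2) outside
  → clear
Obstacle 4 [(15,15) (21,13) (19,21) (16,23)]:
  edge (15,15)–(21,13): clear
  edge (21,13)–(19,21): clear
  edge (19,21)–(16,23): clear
  edge (16,23)–(15,15): clear
  midpoint (4,23/2) outside
  → clear

BLOCKED by obstacle 2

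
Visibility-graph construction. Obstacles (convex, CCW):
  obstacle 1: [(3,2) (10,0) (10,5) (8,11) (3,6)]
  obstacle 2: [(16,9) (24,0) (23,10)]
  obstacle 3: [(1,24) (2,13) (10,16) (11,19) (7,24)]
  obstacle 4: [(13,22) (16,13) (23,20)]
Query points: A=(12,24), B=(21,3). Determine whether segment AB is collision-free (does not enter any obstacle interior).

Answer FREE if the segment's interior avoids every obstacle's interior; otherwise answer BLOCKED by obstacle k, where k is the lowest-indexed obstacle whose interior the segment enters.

Obstacle 1 [(3,2) (10,0) (10,5) (8,11) (3,6)]:
  edge (3,2)–(10,0): clear
  edge (10,0)–(10,5): clear
  edge (10,5)–(8,11): clear
  edge (8,11)–(3,6): clear
  edge (3,6)–(3,2): clear
  midpoint (33/2,27/2) outside
  → clear
Obstacle 2 [(16,9) (24,0) (23,10)]:
  edge (16,9)–(24,0): crosses AB
  edge (24,0)–(23,10): clear
  edge (23,10)–(16,9): crosses AB
  → BLOCKED
Obstacle 3 [(1,24) (2,13) (10,16) (11,19) (7,24)]:
  edge (1,24)–(2,13): clear
  edge (2,13)–(10,16): clear
  edge (10,16)–(11,19): clear
  edge (11,19)–(7,24): clear
  edge (7,24)–(1,24): clear
  midpoint (33/2,27/2) outside
  → clear
Obstacle 4 [(13,22) (16,13) (23,20)]:
  edge (13,22)–(16,13): crosses AB
  edge (16,13)–(23,20): crosses AB
  edge (23,20)–(13,22): clear
  → BLOCKED

BLOCKED by obstacle 2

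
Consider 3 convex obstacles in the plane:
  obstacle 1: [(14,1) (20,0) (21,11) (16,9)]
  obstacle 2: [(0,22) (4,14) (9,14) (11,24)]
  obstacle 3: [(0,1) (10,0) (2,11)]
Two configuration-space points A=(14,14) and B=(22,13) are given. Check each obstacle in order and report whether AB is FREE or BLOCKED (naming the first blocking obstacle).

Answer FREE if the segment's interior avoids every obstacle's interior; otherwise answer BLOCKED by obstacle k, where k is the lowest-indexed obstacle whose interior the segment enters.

FREE

Obstacle 1 [(14,1) (20,0) (21,11) (16,9)]:
  edge (14,1)–(20,0): clear
  edge (20,0)–(21,11): clear
  edge (21,11)–(16,9): clear
  edge (16,9)–(14,1): clear
  midpoint (18,27/2) outside
  → clear
Obstacle 2 [(0,22) (4,14) (9,14) (11,24)]:
  edge (0,22)–(4,14): clear
  edge (4,14)–(9,14): clear
  edge (9,14)–(11,24): clear
  edge (11,24)–(0,22): clear
  midpoint (18,27/2) outside
  → clear
Obstacle 3 [(0,1) (10,0) (2,11)]:
  edge (0,1)–(10,0): clear
  edge (10,0)–(2,11): clear
  edge (2,11)–(0,1): clear
  midpoint (18,27/2) outside
  → clear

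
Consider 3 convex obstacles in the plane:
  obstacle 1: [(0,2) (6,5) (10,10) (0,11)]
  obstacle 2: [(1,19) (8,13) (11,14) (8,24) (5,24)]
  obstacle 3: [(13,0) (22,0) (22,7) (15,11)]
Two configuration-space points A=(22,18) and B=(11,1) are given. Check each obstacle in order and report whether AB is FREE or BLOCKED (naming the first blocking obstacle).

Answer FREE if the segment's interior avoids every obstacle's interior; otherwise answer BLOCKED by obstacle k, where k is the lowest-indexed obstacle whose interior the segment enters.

BLOCKED by obstacle 3

Obstacle 1 [(0,2) (6,5) (10,10) (0,11)]:
  edge (0,2)–(6,5): clear
  edge (6,5)–(10,10): clear
  edge (10,10)–(0,11): clear
  edge (0,11)–(0,2): clear
  midpoint (33/2,19/2) outside
  → clear
Obstacle 2 [(1,19) (8,13) (11,14) (8,24) (5,24)]:
  edge (1,19)–(8,13): clear
  edge (8,13)–(11,14): clear
  edge (11,14)–(8,24): clear
  edge (8,24)–(5,24): clear
  edge (5,24)–(1,19): clear
  midpoint (33/2,19/2) outside
  → clear
Obstacle 3 [(13,0) (22,0) (22,7) (15,11)]:
  edge (13,0)–(22,0): clear
  edge (22,0)–(22,7): clear
  edge (22,7)–(15,11): crosses AB
  edge (15,11)–(13,0): crosses AB
  → BLOCKED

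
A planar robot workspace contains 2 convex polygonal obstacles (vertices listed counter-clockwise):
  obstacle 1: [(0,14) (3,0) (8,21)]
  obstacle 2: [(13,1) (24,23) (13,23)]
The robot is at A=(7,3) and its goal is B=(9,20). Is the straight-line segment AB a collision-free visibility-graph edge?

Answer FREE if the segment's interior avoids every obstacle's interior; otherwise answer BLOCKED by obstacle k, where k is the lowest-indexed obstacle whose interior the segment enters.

FREE

Obstacle 1 [(0,14) (3,0) (8,21)]:
  edge (0,14)–(3,0): clear
  edge (3,0)–(8,21): clear
  edge (8,21)–(0,14): clear
  midpoint (8,23/2) outside
  → clear
Obstacle 2 [(13,1) (24,23) (13,23)]:
  edge (13,1)–(24,23): clear
  edge (24,23)–(13,23): clear
  edge (13,23)–(13,1): clear
  midpoint (8,23/2) outside
  → clear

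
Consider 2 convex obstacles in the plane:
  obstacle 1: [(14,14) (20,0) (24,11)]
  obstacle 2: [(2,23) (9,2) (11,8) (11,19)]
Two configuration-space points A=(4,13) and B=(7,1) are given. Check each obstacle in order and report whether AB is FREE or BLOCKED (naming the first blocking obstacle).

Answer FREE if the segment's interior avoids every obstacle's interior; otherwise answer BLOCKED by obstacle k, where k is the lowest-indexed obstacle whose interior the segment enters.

Obstacle 1 [(14,14) (20,0) (24,11)]:
  edge (14,14)–(20,0): clear
  edge (20,0)–(24,11): clear
  edge (24,11)–(14,14): clear
  midpoint (11/2,7) outside
  → clear
Obstacle 2 [(2,23) (9,2) (11,8) (11,19)]:
  edge (2,23)–(9,2): clear
  edge (9,2)–(11,8): clear
  edge (11,8)–(11,19): clear
  edge (11,19)–(2,23): clear
  midpoint (11/2,7) outside
  → clear

FREE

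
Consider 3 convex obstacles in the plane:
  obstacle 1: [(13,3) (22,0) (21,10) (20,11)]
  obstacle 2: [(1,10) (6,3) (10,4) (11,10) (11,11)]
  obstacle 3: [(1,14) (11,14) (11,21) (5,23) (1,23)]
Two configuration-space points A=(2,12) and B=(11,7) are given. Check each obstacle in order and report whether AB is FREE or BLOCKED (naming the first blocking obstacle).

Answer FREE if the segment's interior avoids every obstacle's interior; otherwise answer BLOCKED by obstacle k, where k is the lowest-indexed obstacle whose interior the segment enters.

BLOCKED by obstacle 2

Obstacle 1 [(13,3) (22,0) (21,10) (20,11)]:
  edge (13,3)–(22,0): clear
  edge (22,0)–(21,10): clear
  edge (21,10)–(20,11): clear
  edge (20,11)–(13,3): clear
  midpoint (13/2,19/2) outside
  → clear
Obstacle 2 [(1,10) (6,3) (10,4) (11,10) (11,11)]:
  edge (1,10)–(6,3): clear
  edge (6,3)–(10,4): clear
  edge (10,4)–(11,10): crosses AB
  edge (11,10)–(11,11): clear
  edge (11,11)–(1,10): crosses AB
  → BLOCKED
Obstacle 3 [(1,14) (11,14) (11,21) (5,23) (1,23)]:
  edge (1,14)–(11,14): clear
  edge (11,14)–(11,21): clear
  edge (11,21)–(5,23): clear
  edge (5,23)–(1,23): clear
  edge (1,23)–(1,14): clear
  midpoint (13/2,19/2) outside
  → clear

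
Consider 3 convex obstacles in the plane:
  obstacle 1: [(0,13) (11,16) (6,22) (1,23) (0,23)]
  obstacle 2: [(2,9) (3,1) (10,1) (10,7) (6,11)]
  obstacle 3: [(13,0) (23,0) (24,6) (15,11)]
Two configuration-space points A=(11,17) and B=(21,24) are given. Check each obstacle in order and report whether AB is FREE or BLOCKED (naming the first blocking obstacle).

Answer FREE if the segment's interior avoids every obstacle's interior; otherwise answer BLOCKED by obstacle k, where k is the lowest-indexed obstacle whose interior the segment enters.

Obstacle 1 [(0,13) (11,16) (6,22) (1,23) (0,23)]:
  edge (0,13)–(11,16): clear
  edge (11,16)–(6,22): clear
  edge (6,22)–(1,23): clear
  edge (1,23)–(0,23): clear
  edge (0,23)–(0,13): clear
  midpoint (16,41/2) outside
  → clear
Obstacle 2 [(2,9) (3,1) (10,1) (10,7) (6,11)]:
  edge (2,9)–(3,1): clear
  edge (3,1)–(10,1): clear
  edge (10,1)–(10,7): clear
  edge (10,7)–(6,11): clear
  edge (6,11)–(2,9): clear
  midpoint (16,41/2) outside
  → clear
Obstacle 3 [(13,0) (23,0) (24,6) (15,11)]:
  edge (13,0)–(23,0): clear
  edge (23,0)–(24,6): clear
  edge (24,6)–(15,11): clear
  edge (15,11)–(13,0): clear
  midpoint (16,41/2) outside
  → clear

FREE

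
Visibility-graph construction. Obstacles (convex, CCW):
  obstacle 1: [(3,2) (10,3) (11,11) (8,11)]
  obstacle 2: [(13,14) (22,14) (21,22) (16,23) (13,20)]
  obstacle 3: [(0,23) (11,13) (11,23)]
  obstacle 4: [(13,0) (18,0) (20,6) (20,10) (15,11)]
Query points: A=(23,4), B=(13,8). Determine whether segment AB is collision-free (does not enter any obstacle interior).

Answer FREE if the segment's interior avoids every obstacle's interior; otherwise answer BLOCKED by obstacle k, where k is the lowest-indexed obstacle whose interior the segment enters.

BLOCKED by obstacle 4

Obstacle 1 [(3,2) (10,3) (11,11) (8,11)]:
  edge (3,2)–(10,3): clear
  edge (10,3)–(11,11): clear
  edge (11,11)–(8,11): clear
  edge (8,11)–(3,2): clear
  midpoint (18,6) outside
  → clear
Obstacle 2 [(13,14) (22,14) (21,22) (16,23) (13,20)]:
  edge (13,14)–(22,14): clear
  edge (22,14)–(21,22): clear
  edge (21,22)–(16,23): clear
  edge (16,23)–(13,20): clear
  edge (13,20)–(13,14): clear
  midpoint (18,6) outside
  → clear
Obstacle 3 [(0,23) (11,13) (11,23)]:
  edge (0,23)–(11,13): clear
  edge (11,13)–(11,23): clear
  edge (11,23)–(0,23): clear
  midpoint (18,6) outside
  → clear
Obstacle 4 [(13,0) (18,0) (20,6) (20,10) (15,11)]:
  edge (13,0)–(18,0): clear
  edge (18,0)–(20,6): crosses AB
  edge (20,6)–(20,10): clear
  edge (20,10)–(15,11): clear
  edge (15,11)–(13,0): crosses AB
  → BLOCKED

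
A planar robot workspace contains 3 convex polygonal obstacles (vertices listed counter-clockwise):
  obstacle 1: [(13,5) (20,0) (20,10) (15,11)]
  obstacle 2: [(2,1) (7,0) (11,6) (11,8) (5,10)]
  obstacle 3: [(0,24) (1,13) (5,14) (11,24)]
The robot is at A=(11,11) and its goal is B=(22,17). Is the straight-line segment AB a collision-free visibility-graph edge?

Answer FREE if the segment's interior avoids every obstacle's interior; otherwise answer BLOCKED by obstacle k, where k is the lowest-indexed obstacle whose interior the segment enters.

Obstacle 1 [(13,5) (20,0) (20,10) (15,11)]:
  edge (13,5)–(20,0): clear
  edge (20,0)–(20,10): clear
  edge (20,10)–(15,11): clear
  edge (15,11)–(13,5): clear
  midpoint (33/2,14) outside
  → clear
Obstacle 2 [(2,1) (7,0) (11,6) (11,8) (5,10)]:
  edge (2,1)–(7,0): clear
  edge (7,0)–(11,6): clear
  edge (11,6)–(11,8): clear
  edge (11,8)–(5,10): clear
  edge (5,10)–(2,1): clear
  midpoint (33/2,14) outside
  → clear
Obstacle 3 [(0,24) (1,13) (5,14) (11,24)]:
  edge (0,24)–(1,13): clear
  edge (1,13)–(5,14): clear
  edge (5,14)–(11,24): clear
  edge (11,24)–(0,24): clear
  midpoint (33/2,14) outside
  → clear

FREE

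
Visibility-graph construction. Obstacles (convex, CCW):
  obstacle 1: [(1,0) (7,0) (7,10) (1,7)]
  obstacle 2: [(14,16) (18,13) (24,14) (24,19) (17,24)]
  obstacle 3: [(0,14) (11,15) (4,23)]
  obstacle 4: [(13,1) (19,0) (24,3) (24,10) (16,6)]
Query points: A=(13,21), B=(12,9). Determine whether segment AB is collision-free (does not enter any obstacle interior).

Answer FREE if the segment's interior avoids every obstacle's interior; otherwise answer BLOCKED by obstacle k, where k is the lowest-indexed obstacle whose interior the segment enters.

FREE

Obstacle 1 [(1,0) (7,0) (7,10) (1,7)]:
  edge (1,0)–(7,0): clear
  edge (7,0)–(7,10): clear
  edge (7,10)–(1,7): clear
  edge (1,7)–(1,0): clear
  midpoint (25/2,15) outside
  → clear
Obstacle 2 [(14,16) (18,13) (24,14) (24,19) (17,24)]:
  edge (14,16)–(18,13): clear
  edge (18,13)–(24,14): clear
  edge (24,14)–(24,19): clear
  edge (24,19)–(17,24): clear
  edge (17,24)–(14,16): clear
  midpoint (25/2,15) outside
  → clear
Obstacle 3 [(0,14) (11,15) (4,23)]:
  edge (0,14)–(11,15): clear
  edge (11,15)–(4,23): clear
  edge (4,23)–(0,14): clear
  midpoint (25/2,15) outside
  → clear
Obstacle 4 [(13,1) (19,0) (24,3) (24,10) (16,6)]:
  edge (13,1)–(19,0): clear
  edge (19,0)–(24,3): clear
  edge (24,3)–(24,10): clear
  edge (24,10)–(16,6): clear
  edge (16,6)–(13,1): clear
  midpoint (25/2,15) outside
  → clear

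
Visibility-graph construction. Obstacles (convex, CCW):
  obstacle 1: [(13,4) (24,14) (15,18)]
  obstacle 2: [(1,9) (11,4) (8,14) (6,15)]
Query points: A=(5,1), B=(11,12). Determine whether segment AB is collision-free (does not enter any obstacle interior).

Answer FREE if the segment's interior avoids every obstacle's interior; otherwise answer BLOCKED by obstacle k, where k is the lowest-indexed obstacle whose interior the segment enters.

BLOCKED by obstacle 2

Obstacle 1 [(13,4) (24,14) (15,18)]:
  edge (13,4)–(24,14): clear
  edge (24,14)–(15,18): clear
  edge (15,18)–(13,4): clear
  midpoint (8,13/2) outside
  → clear
Obstacle 2 [(1,9) (11,4) (8,14) (6,15)]:
  edge (1,9)–(11,4): crosses AB
  edge (11,4)–(8,14): crosses AB
  edge (8,14)–(6,15): clear
  edge (6,15)–(1,9): clear
  → BLOCKED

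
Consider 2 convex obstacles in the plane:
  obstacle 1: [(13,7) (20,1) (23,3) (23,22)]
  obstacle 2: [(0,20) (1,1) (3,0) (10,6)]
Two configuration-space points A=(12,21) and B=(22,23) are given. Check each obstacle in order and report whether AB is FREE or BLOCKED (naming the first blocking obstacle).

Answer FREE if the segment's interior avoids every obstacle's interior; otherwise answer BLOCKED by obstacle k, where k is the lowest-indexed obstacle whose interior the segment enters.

FREE

Obstacle 1 [(13,7) (20,1) (23,3) (23,22)]:
  edge (13,7)–(20,1): clear
  edge (20,1)–(23,3): clear
  edge (23,3)–(23,22): clear
  edge (23,22)–(13,7): clear
  midpoint (17,22) outside
  → clear
Obstacle 2 [(0,20) (1,1) (3,0) (10,6)]:
  edge (0,20)–(1,1): clear
  edge (1,1)–(3,0): clear
  edge (3,0)–(10,6): clear
  edge (10,6)–(0,20): clear
  midpoint (17,22) outside
  → clear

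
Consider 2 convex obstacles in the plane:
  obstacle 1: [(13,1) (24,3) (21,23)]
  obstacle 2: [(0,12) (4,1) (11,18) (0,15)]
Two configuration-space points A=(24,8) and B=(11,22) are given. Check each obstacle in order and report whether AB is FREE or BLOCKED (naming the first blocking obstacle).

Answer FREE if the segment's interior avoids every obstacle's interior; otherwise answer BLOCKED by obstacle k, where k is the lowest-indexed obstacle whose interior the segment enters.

Obstacle 1 [(13,1) (24,3) (21,23)]:
  edge (13,1)–(24,3): clear
  edge (24,3)–(21,23): crosses AB
  edge (21,23)–(13,1): crosses AB
  → BLOCKED
Obstacle 2 [(0,12) (4,1) (11,18) (0,15)]:
  edge (0,12)–(4,1): clear
  edge (4,1)–(11,18): clear
  edge (11,18)–(0,15): clear
  edge (0,15)–(0,12): clear
  midpoint (35/2,15) outside
  → clear

BLOCKED by obstacle 1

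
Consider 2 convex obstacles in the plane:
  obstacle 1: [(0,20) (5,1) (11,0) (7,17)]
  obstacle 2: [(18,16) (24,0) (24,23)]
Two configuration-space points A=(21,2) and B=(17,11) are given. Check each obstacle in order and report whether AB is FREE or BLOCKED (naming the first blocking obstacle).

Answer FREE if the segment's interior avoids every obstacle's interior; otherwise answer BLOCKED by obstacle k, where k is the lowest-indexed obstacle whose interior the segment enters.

FREE

Obstacle 1 [(0,20) (5,1) (11,0) (7,17)]:
  edge (0,20)–(5,1): clear
  edge (5,1)–(11,0): clear
  edge (11,0)–(7,17): clear
  edge (7,17)–(0,20): clear
  midpoint (19,13/2) outside
  → clear
Obstacle 2 [(18,16) (24,0) (24,23)]:
  edge (18,16)–(24,0): clear
  edge (24,0)–(24,23): clear
  edge (24,23)–(18,16): clear
  midpoint (19,13/2) outside
  → clear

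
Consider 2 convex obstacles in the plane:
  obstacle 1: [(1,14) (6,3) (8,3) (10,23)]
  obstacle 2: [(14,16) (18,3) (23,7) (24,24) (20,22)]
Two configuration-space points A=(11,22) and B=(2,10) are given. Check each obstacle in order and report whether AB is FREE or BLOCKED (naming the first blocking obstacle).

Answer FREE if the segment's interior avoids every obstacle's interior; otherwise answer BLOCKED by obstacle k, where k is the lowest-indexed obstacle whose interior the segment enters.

Obstacle 1 [(1,14) (6,3) (8,3) (10,23)]:
  edge (1,14)–(6,3): crosses AB
  edge (6,3)–(8,3): clear
  edge (8,3)–(10,23): crosses AB
  edge (10,23)–(1,14): clear
  → BLOCKED
Obstacle 2 [(14,16) (18,3) (23,7) (24,24) (20,22)]:
  edge (14,16)–(18,3): clear
  edge (18,3)–(23,7): clear
  edge (23,7)–(24,24): clear
  edge (24,24)–(20,22): clear
  edge (20,22)–(14,16): clear
  midpoint (13/2,16) outside
  → clear

BLOCKED by obstacle 1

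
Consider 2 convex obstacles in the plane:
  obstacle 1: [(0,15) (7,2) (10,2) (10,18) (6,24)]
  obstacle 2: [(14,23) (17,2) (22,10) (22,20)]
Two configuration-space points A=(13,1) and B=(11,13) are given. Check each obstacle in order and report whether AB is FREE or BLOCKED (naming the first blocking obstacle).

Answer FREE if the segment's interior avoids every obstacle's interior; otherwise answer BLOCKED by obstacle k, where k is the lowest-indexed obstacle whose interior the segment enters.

Obstacle 1 [(0,15) (7,2) (10,2) (10,18) (6,24)]:
  edge (0,15)–(7,2): clear
  edge (7,2)–(10,2): clear
  edge (10,2)–(10,18): clear
  edge (10,18)–(6,24): clear
  edge (6,24)–(0,15): clear
  midpoint (12,7) outside
  → clear
Obstacle 2 [(14,23) (17,2) (22,10) (22,20)]:
  edge (14,23)–(17,2): clear
  edge (17,2)–(22,10): clear
  edge (22,10)–(22,20): clear
  edge (22,20)–(14,23): clear
  midpoint (12,7) outside
  → clear

FREE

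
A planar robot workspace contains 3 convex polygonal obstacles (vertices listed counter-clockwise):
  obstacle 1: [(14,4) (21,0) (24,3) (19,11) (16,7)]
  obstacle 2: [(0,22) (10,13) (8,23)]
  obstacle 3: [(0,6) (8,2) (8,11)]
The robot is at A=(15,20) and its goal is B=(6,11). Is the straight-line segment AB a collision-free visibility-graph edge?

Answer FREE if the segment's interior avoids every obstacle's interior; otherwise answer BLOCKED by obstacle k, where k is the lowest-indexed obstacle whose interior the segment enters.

Obstacle 1 [(14,4) (21,0) (24,3) (19,11) (16,7)]:
  edge (14,4)–(21,0): clear
  edge (21,0)–(24,3): clear
  edge (24,3)–(19,11): clear
  edge (19,11)–(16,7): clear
  edge (16,7)–(14,4): clear
  midpoint (21/2,31/2) outside
  → clear
Obstacle 2 [(0,22) (10,13) (8,23)]:
  edge (0,22)–(10,13): crosses AB
  edge (10,13)–(8,23): crosses AB
  edge (8,23)–(0,22): clear
  → BLOCKED
Obstacle 3 [(0,6) (8,2) (8,11)]:
  edge (0,6)–(8,2): clear
  edge (8,2)–(8,11): clear
  edge (8,11)–(0,6): clear
  midpoint (21/2,31/2) outside
  → clear

BLOCKED by obstacle 2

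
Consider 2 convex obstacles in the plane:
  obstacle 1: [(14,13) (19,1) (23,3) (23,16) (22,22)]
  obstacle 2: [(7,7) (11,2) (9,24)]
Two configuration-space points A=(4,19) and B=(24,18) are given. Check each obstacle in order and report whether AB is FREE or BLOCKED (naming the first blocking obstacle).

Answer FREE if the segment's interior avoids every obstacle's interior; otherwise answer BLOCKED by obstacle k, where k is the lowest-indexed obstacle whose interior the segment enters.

Obstacle 1 [(14,13) (19,1) (23,3) (23,16) (22,22)]:
  edge (14,13)–(19,1): clear
  edge (19,1)–(23,3): clear
  edge (23,3)–(23,16): clear
  edge (23,16)–(22,22): crosses AB
  edge (22,22)–(14,13): crosses AB
  → BLOCKED
Obstacle 2 [(7,7) (11,2) (9,24)]:
  edge (7,7)–(11,2): clear
  edge (11,2)–(9,24): crosses AB
  edge (9,24)–(7,7): crosses AB
  → BLOCKED

BLOCKED by obstacle 1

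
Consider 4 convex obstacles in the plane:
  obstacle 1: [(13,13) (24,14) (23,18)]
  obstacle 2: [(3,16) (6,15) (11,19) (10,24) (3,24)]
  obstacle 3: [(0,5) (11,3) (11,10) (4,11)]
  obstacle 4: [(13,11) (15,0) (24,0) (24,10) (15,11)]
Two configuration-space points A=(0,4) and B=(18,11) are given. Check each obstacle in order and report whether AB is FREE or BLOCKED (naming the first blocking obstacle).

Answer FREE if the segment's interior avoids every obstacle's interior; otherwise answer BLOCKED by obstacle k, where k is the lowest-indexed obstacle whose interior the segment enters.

Obstacle 1 [(13,13) (24,14) (23,18)]:
  edge (13,13)–(24,14): clear
  edge (24,14)–(23,18): clear
  edge (23,18)–(13,13): clear
  midpoint (9,15/2) outside
  → clear
Obstacle 2 [(3,16) (6,15) (11,19) (10,24) (3,24)]:
  edge (3,16)–(6,15): clear
  edge (6,15)–(11,19): clear
  edge (11,19)–(10,24): clear
  edge (10,24)–(3,24): clear
  edge (3,24)–(3,16): clear
  midpoint (9,15/2) outside
  → clear
Obstacle 3 [(0,5) (11,3) (11,10) (4,11)]:
  edge (0,5)–(11,3): crosses AB
  edge (11,3)–(11,10): crosses AB
  edge (11,10)–(4,11): clear
  edge (4,11)–(0,5): clear
  → BLOCKED
Obstacle 4 [(13,11) (15,0) (24,0) (24,10) (15,11)]:
  edge (13,11)–(15,0): crosses AB
  edge (15,0)–(24,0): clear
  edge (24,0)–(24,10): clear
  edge (24,10)–(15,11): crosses AB
  edge (15,11)–(13,11): clear
  → BLOCKED

BLOCKED by obstacle 3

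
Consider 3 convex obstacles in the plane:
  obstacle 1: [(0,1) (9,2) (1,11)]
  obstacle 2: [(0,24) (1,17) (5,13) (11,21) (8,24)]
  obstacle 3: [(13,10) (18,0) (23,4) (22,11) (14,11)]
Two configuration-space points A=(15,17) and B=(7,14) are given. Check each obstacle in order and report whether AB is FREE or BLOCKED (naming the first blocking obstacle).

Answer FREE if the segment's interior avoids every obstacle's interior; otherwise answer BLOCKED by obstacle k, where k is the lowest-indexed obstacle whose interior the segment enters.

FREE

Obstacle 1 [(0,1) (9,2) (1,11)]:
  edge (0,1)–(9,2): clear
  edge (9,2)–(1,11): clear
  edge (1,11)–(0,1): clear
  midpoint (11,31/2) outside
  → clear
Obstacle 2 [(0,24) (1,17) (5,13) (11,21) (8,24)]:
  edge (0,24)–(1,17): clear
  edge (1,17)–(5,13): clear
  edge (5,13)–(11,21): clear
  edge (11,21)–(8,24): clear
  edge (8,24)–(0,24): clear
  midpoint (11,31/2) outside
  → clear
Obstacle 3 [(13,10) (18,0) (23,4) (22,11) (14,11)]:
  edge (13,10)–(18,0): clear
  edge (18,0)–(23,4): clear
  edge (23,4)–(22,11): clear
  edge (22,11)–(14,11): clear
  edge (14,11)–(13,10): clear
  midpoint (11,31/2) outside
  → clear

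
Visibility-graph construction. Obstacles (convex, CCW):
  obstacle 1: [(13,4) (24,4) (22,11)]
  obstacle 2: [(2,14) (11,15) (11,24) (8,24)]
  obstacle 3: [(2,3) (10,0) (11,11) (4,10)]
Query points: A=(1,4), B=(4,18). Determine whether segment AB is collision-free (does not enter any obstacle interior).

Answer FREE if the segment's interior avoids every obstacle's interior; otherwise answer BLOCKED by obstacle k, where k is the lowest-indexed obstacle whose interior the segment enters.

Obstacle 1 [(13,4) (24,4) (22,11)]:
  edge (13,4)–(24,4): clear
  edge (24,4)–(22,11): clear
  edge (22,11)–(13,4): clear
  midpoint (5/2,11) outside
  → clear
Obstacle 2 [(2,14) (11,15) (11,24) (8,24)]:
  edge (2,14)–(11,15): crosses AB
  edge (11,15)–(11,24): clear
  edge (11,24)–(8,24): clear
  edge (8,24)–(2,14): crosses AB
  → BLOCKED
Obstacle 3 [(2,3) (10,0) (11,11) (4,10)]:
  edge (2,3)–(10,0): clear
  edge (10,0)–(11,11): clear
  edge (11,11)–(4,10): clear
  edge (4,10)–(2,3): clear
  midpoint (5/2,11) outside
  → clear

BLOCKED by obstacle 2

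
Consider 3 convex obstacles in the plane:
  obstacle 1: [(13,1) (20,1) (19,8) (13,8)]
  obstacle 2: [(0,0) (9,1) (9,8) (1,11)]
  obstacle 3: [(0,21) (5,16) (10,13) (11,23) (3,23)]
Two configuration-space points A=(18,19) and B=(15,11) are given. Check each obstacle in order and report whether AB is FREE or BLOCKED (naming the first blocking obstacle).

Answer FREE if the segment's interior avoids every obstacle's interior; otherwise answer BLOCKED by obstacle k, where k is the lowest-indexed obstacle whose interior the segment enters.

Obstacle 1 [(13,1) (20,1) (19,8) (13,8)]:
  edge (13,1)–(20,1): clear
  edge (20,1)–(19,8): clear
  edge (19,8)–(13,8): clear
  edge (13,8)–(13,1): clear
  midpoint (33/2,15) outside
  → clear
Obstacle 2 [(0,0) (9,1) (9,8) (1,11)]:
  edge (0,0)–(9,1): clear
  edge (9,1)–(9,8): clear
  edge (9,8)–(1,11): clear
  edge (1,11)–(0,0): clear
  midpoint (33/2,15) outside
  → clear
Obstacle 3 [(0,21) (5,16) (10,13) (11,23) (3,23)]:
  edge (0,21)–(5,16): clear
  edge (5,16)–(10,13): clear
  edge (10,13)–(11,23): clear
  edge (11,23)–(3,23): clear
  edge (3,23)–(0,21): clear
  midpoint (33/2,15) outside
  → clear

FREE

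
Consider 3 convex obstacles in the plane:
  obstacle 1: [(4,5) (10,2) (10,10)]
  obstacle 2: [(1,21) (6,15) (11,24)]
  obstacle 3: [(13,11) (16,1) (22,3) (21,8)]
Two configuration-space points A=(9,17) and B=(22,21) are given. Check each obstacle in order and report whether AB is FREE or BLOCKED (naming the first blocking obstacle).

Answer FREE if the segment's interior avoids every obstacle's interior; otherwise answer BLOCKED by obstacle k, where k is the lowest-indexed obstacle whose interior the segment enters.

FREE

Obstacle 1 [(4,5) (10,2) (10,10)]:
  edge (4,5)–(10,2): clear
  edge (10,2)–(10,10): clear
  edge (10,10)–(4,5): clear
  midpoint (31/2,19) outside
  → clear
Obstacle 2 [(1,21) (6,15) (11,24)]:
  edge (1,21)–(6,15): clear
  edge (6,15)–(11,24): clear
  edge (11,24)–(1,21): clear
  midpoint (31/2,19) outside
  → clear
Obstacle 3 [(13,11) (16,1) (22,3) (21,8)]:
  edge (13,11)–(16,1): clear
  edge (16,1)–(22,3): clear
  edge (22,3)–(21,8): clear
  edge (21,8)–(13,11): clear
  midpoint (31/2,19) outside
  → clear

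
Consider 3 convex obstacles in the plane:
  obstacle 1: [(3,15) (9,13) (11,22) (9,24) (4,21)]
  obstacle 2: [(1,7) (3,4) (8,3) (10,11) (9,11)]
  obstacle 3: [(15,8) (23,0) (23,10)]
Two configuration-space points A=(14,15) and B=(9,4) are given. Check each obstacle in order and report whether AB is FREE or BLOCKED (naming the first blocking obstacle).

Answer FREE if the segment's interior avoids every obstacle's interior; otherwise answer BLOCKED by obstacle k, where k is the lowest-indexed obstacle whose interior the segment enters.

Obstacle 1 [(3,15) (9,13) (11,22) (9,24) (4,21)]:
  edge (3,15)–(9,13): clear
  edge (9,13)–(11,22): clear
  edge (11,22)–(9,24): clear
  edge (9,24)–(4,21): clear
  edge (4,21)–(3,15): clear
  midpoint (23/2,19/2) outside
  → clear
Obstacle 2 [(1,7) (3,4) (8,3) (10,11) (9,11)]:
  edge (1,7)–(3,4): clear
  edge (3,4)–(8,3): clear
  edge (8,3)–(10,11): clear
  edge (10,11)–(9,11): clear
  edge (9,11)–(1,7): clear
  midpoint (23/2,19/2) outside
  → clear
Obstacle 3 [(15,8) (23,0) (23,10)]:
  edge (15,8)–(23,0): clear
  edge (23,0)–(23,10): clear
  edge (23,10)–(15,8): clear
  midpoint (23/2,19/2) outside
  → clear

FREE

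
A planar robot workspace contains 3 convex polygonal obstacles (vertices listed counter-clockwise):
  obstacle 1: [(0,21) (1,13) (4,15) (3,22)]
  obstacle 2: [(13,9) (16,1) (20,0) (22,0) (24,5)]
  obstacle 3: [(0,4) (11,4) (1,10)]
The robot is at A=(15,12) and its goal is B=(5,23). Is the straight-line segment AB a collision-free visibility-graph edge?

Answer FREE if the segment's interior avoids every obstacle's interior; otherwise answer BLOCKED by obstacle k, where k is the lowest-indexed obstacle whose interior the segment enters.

Obstacle 1 [(0,21) (1,13) (4,15) (3,22)]:
  edge (0,21)–(1,13): clear
  edge (1,13)–(4,15): clear
  edge (4,15)–(3,22): clear
  edge (3,22)–(0,21): clear
  midpoint (10,35/2) outside
  → clear
Obstacle 2 [(13,9) (16,1) (20,0) (22,0) (24,5)]:
  edge (13,9)–(16,1): clear
  edge (16,1)–(20,0): clear
  edge (20,0)–(22,0): clear
  edge (22,0)–(24,5): clear
  edge (24,5)–(13,9): clear
  midpoint (10,35/2) outside
  → clear
Obstacle 3 [(0,4) (11,4) (1,10)]:
  edge (0,4)–(11,4): clear
  edge (11,4)–(1,10): clear
  edge (1,10)–(0,4): clear
  midpoint (10,35/2) outside
  → clear

FREE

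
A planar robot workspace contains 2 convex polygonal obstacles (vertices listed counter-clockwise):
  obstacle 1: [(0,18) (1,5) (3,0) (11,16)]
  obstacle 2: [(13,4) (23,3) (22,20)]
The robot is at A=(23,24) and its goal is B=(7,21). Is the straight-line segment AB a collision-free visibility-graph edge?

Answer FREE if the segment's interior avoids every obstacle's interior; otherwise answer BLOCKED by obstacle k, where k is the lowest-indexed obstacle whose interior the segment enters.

Obstacle 1 [(0,18) (1,5) (3,0) (11,16)]:
  edge (0,18)–(1,5): clear
  edge (1,5)–(3,0): clear
  edge (3,0)–(11,16): clear
  edge (11,16)–(0,18): clear
  midpoint (15,45/2) outside
  → clear
Obstacle 2 [(13,4) (23,3) (22,20)]:
  edge (13,4)–(23,3): clear
  edge (23,3)–(22,20): clear
  edge (22,20)–(13,4): clear
  midpoint (15,45/2) outside
  → clear

FREE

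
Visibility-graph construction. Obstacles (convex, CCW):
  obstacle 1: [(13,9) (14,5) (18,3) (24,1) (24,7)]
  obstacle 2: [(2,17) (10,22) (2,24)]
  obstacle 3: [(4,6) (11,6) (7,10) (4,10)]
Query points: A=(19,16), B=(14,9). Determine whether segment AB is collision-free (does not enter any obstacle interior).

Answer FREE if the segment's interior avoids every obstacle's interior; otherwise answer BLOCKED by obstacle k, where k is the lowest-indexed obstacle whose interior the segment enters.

FREE

Obstacle 1 [(13,9) (14,5) (18,3) (24,1) (24,7)]:
  edge (13,9)–(14,5): clear
  edge (14,5)–(18,3): clear
  edge (18,3)–(24,1): clear
  edge (24,1)–(24,7): clear
  edge (24,7)–(13,9): clear
  midpoint (33/2,25/2) outside
  → clear
Obstacle 2 [(2,17) (10,22) (2,24)]:
  edge (2,17)–(10,22): clear
  edge (10,22)–(2,24): clear
  edge (2,24)–(2,17): clear
  midpoint (33/2,25/2) outside
  → clear
Obstacle 3 [(4,6) (11,6) (7,10) (4,10)]:
  edge (4,6)–(11,6): clear
  edge (11,6)–(7,10): clear
  edge (7,10)–(4,10): clear
  edge (4,10)–(4,6): clear
  midpoint (33/2,25/2) outside
  → clear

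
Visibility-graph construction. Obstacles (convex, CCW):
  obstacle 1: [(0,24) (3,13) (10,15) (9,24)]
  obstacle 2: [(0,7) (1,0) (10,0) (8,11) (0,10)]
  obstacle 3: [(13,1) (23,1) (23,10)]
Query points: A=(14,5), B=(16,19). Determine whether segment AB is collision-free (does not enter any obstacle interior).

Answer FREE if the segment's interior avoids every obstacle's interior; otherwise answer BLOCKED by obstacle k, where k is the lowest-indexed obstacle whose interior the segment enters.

FREE

Obstacle 1 [(0,24) (3,13) (10,15) (9,24)]:
  edge (0,24)–(3,13): clear
  edge (3,13)–(10,15): clear
  edge (10,15)–(9,24): clear
  edge (9,24)–(0,24): clear
  midpoint (15,12) outside
  → clear
Obstacle 2 [(0,7) (1,0) (10,0) (8,11) (0,10)]:
  edge (0,7)–(1,0): clear
  edge (1,0)–(10,0): clear
  edge (10,0)–(8,11): clear
  edge (8,11)–(0,10): clear
  edge (0,10)–(0,7): clear
  midpoint (15,12) outside
  → clear
Obstacle 3 [(13,1) (23,1) (23,10)]:
  edge (13,1)–(23,1): clear
  edge (23,1)–(23,10): clear
  edge (23,10)–(13,1): clear
  midpoint (15,12) outside
  → clear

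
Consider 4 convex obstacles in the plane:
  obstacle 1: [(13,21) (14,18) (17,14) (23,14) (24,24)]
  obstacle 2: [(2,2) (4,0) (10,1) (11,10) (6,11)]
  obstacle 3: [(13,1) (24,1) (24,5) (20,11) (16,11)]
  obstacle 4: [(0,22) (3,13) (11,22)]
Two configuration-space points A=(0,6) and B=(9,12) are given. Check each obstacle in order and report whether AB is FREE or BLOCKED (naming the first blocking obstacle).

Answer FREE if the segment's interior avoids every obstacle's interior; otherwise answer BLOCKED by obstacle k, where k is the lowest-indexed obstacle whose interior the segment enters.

Obstacle 1 [(13,21) (14,18) (17,14) (23,14) (24,24)]:
  edge (13,21)–(14,18): clear
  edge (14,18)–(17,14): clear
  edge (17,14)–(23,14): clear
  edge (23,14)–(24,24): clear
  edge (24,24)–(13,21): clear
  midpoint (9/2,9) outside
  → clear
Obstacle 2 [(2,2) (4,0) (10,1) (11,10) (6,11)]:
  edge (2,2)–(4,0): clear
  edge (4,0)–(10,1): clear
  edge (10,1)–(11,10): clear
  edge (11,10)–(6,11): crosses AB
  edge (6,11)–(2,2): crosses AB
  → BLOCKED
Obstacle 3 [(13,1) (24,1) (24,5) (20,11) (16,11)]:
  edge (13,1)–(24,1): clear
  edge (24,1)–(24,5): clear
  edge (24,5)–(20,11): clear
  edge (20,11)–(16,11): clear
  edge (16,11)–(13,1): clear
  midpoint (9/2,9) outside
  → clear
Obstacle 4 [(0,22) (3,13) (11,22)]:
  edge (0,22)–(3,13): clear
  edge (3,13)–(11,22): clear
  edge (11,22)–(0,22): clear
  midpoint (9/2,9) outside
  → clear

BLOCKED by obstacle 2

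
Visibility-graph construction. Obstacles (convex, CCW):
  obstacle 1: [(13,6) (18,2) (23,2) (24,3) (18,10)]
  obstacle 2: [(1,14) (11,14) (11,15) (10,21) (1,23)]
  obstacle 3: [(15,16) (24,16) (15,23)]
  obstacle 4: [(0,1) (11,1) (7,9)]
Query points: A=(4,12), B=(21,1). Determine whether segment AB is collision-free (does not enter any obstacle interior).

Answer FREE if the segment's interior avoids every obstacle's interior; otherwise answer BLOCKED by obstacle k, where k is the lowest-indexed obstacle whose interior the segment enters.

Obstacle 1 [(13,6) (18,2) (23,2) (24,3) (18,10)]:
  edge (13,6)–(18,2): clear
  edge (18,2)–(23,2): crosses AB
  edge (23,2)–(24,3): clear
  edge (24,3)–(18,10): clear
  edge (18,10)–(13,6): crosses AB
  → BLOCKED
Obstacle 2 [(1,14) (11,14) (11,15) (10,21) (1,23)]:
  edge (1,14)–(11,14): clear
  edge (11,14)–(11,15): clear
  edge (11,15)–(10,21): clear
  edge (10,21)–(1,23): clear
  edge (1,23)–(1,14): clear
  midpoint (25/2,13/2) outside
  → clear
Obstacle 3 [(15,16) (24,16) (15,23)]:
  edge (15,16)–(24,16): clear
  edge (24,16)–(15,23): clear
  edge (15,23)–(15,16): clear
  midpoint (25/2,13/2) outside
  → clear
Obstacle 4 [(0,1) (11,1) (7,9)]:
  edge (0,1)–(11,1): clear
  edge (11,1)–(7,9): clear
  edge (7,9)–(0,1): clear
  midpoint (25/2,13/2) outside
  → clear

BLOCKED by obstacle 1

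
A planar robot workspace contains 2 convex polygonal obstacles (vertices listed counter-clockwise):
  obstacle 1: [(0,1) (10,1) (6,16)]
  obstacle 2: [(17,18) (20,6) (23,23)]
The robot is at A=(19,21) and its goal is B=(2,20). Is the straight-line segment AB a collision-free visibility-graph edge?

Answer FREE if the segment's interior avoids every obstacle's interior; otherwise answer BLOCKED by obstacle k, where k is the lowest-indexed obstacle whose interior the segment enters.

FREE

Obstacle 1 [(0,1) (10,1) (6,16)]:
  edge (0,1)–(10,1): clear
  edge (10,1)–(6,16): clear
  edge (6,16)–(0,1): clear
  midpoint (21/2,41/2) outside
  → clear
Obstacle 2 [(17,18) (20,6) (23,23)]:
  edge (17,18)–(20,6): clear
  edge (20,6)–(23,23): clear
  edge (23,23)–(17,18): clear
  midpoint (21/2,41/2) outside
  → clear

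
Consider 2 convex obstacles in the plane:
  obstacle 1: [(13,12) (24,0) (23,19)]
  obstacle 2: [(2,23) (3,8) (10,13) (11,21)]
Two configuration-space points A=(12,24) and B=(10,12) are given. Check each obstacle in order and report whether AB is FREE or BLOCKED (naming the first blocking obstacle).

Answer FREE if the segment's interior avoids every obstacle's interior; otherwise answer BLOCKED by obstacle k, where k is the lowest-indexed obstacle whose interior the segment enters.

Obstacle 1 [(13,12) (24,0) (23,19)]:
  edge (13,12)–(24,0): clear
  edge (24,0)–(23,19): clear
  edge (23,19)–(13,12): clear
  midpoint (11,18) outside
  → clear
Obstacle 2 [(2,23) (3,8) (10,13) (11,21)]:
  edge (2,23)–(3,8): clear
  edge (3,8)–(10,13): clear
  edge (10,13)–(11,21): clear
  edge (11,21)–(2,23): clear
  midpoint (11,18) outside
  → clear

FREE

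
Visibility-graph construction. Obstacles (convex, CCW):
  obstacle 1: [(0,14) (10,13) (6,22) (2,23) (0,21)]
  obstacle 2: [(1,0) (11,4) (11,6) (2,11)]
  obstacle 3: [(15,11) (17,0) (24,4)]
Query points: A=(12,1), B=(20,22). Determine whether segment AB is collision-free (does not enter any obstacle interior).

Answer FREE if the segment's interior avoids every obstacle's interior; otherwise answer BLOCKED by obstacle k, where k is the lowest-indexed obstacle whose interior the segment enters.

BLOCKED by obstacle 3

Obstacle 1 [(0,14) (10,13) (6,22) (2,23) (0,21)]:
  edge (0,14)–(10,13): clear
  edge (10,13)–(6,22): clear
  edge (6,22)–(2,23): clear
  edge (2,23)–(0,21): clear
  edge (0,21)–(0,14): clear
  midpoint (16,23/2) outside
  → clear
Obstacle 2 [(1,0) (11,4) (11,6) (2,11)]:
  edge (1,0)–(11,4): clear
  edge (11,4)–(11,6): clear
  edge (11,6)–(2,11): clear
  edge (2,11)–(1,0): clear
  midpoint (16,23/2) outside
  → clear
Obstacle 3 [(15,11) (17,0) (24,4)]:
  edge (15,11)–(17,0): crosses AB
  edge (17,0)–(24,4): clear
  edge (24,4)–(15,11): crosses AB
  → BLOCKED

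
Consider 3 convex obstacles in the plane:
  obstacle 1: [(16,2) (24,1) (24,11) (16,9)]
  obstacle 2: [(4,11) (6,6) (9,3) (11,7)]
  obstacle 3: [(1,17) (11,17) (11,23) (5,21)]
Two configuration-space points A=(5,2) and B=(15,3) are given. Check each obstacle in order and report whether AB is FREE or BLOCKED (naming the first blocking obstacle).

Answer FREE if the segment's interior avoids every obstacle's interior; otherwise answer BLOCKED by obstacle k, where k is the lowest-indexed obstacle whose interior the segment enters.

Obstacle 1 [(16,2) (24,1) (24,11) (16,9)]:
  edge (16,2)–(24,1): clear
  edge (24,1)–(24,11): clear
  edge (24,11)–(16,9): clear
  edge (16,9)–(16,2): clear
  midpoint (10,5/2) outside
  → clear
Obstacle 2 [(4,11) (6,6) (9,3) (11,7)]:
  edge (4,11)–(6,6): clear
  edge (6,6)–(9,3): clear
  edge (9,3)–(11,7): clear
  edge (11,7)–(4,11): clear
  midpoint (10,5/2) outside
  → clear
Obstacle 3 [(1,17) (11,17) (11,23) (5,21)]:
  edge (1,17)–(11,17): clear
  edge (11,17)–(11,23): clear
  edge (11,23)–(5,21): clear
  edge (5,21)–(1,17): clear
  midpoint (10,5/2) outside
  → clear

FREE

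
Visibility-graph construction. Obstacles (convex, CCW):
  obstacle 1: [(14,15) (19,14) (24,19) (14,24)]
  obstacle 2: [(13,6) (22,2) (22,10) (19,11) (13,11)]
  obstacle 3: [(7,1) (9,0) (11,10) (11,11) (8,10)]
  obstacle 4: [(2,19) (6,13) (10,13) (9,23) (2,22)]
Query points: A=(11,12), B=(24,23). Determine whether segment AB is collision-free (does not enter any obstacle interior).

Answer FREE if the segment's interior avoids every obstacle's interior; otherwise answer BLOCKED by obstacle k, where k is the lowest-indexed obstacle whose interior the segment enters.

Obstacle 1 [(14,15) (19,14) (24,19) (14,24)]:
  edge (14,15)–(19,14): crosses AB
  edge (19,14)–(24,19): clear
  edge (24,19)–(14,24): crosses AB
  edge (14,24)–(14,15): clear
  → BLOCKED
Obstacle 2 [(13,6) (22,2) (22,10) (19,11) (13,11)]:
  edge (13,6)–(22,2): clear
  edge (22,2)–(22,10): clear
  edge (22,10)–(19,11): clear
  edge (19,11)–(13,11): clear
  edge (13,11)–(13,6): clear
  midpoint (35/2,35/2) outside
  → clear
Obstacle 3 [(7,1) (9,0) (11,10) (11,11) (8,10)]:
  edge (7,1)–(9,0): clear
  edge (9,0)–(11,10): clear
  edge (11,10)–(11,11): clear
  edge (11,11)–(8,10): clear
  edge (8,10)–(7,1): clear
  midpoint (35/2,35/2) outside
  → clear
Obstacle 4 [(2,19) (6,13) (10,13) (9,23) (2,22)]:
  edge (2,19)–(6,13): clear
  edge (6,13)–(10,13): clear
  edge (10,13)–(9,23): clear
  edge (9,23)–(2,22): clear
  edge (2,22)–(2,19): clear
  midpoint (35/2,35/2) outside
  → clear

BLOCKED by obstacle 1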